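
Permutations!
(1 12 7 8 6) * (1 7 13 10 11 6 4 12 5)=[0, 5, 2, 3, 12, 1, 7, 8, 4, 9, 11, 6, 13, 10]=(1 5)(4 12 13 10 11 6 7 8)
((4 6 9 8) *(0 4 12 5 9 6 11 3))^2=((0 4 11 3)(5 9 8 12))^2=(0 11)(3 4)(5 8)(9 12)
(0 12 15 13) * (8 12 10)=(0 10 8 12 15 13)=[10, 1, 2, 3, 4, 5, 6, 7, 12, 9, 8, 11, 15, 0, 14, 13]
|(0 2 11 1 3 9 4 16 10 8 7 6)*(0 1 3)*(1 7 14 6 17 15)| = |(0 2 11 3 9 4 16 10 8 14 6 7 17 15 1)| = 15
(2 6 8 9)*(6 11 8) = (2 11 8 9) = [0, 1, 11, 3, 4, 5, 6, 7, 9, 2, 10, 8]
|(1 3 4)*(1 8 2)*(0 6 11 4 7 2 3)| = 9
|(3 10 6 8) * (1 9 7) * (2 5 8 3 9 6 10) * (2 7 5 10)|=12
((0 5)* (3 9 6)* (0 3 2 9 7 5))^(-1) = ((2 9 6)(3 7 5))^(-1) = (2 6 9)(3 5 7)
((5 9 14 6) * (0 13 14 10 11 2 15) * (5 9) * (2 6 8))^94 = ((0 13 14 8 2 15)(6 9 10 11))^94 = (0 2 14)(6 10)(8 13 15)(9 11)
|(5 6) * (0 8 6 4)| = 5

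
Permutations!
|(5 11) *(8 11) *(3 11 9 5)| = 6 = |(3 11)(5 8 9)|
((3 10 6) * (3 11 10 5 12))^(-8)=((3 5 12)(6 11 10))^(-8)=(3 5 12)(6 11 10)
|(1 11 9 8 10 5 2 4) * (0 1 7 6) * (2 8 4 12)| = 42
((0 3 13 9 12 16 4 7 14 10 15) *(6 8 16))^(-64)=((0 3 13 9 12 6 8 16 4 7 14 10 15))^(-64)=(0 3 13 9 12 6 8 16 4 7 14 10 15)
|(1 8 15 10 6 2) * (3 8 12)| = |(1 12 3 8 15 10 6 2)| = 8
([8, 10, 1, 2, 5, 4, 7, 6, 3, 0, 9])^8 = (0 8 3 2 1 10 9)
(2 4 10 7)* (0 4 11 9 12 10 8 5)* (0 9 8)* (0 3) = (0 4 3)(2 11 8 5 9 12 10 7) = [4, 1, 11, 0, 3, 9, 6, 2, 5, 12, 7, 8, 10]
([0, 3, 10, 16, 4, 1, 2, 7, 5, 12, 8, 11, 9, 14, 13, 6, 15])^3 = (1 15 10)(2 5 16)(3 6 8)(9 12)(13 14)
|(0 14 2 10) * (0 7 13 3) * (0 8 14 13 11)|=|(0 13 3 8 14 2 10 7 11)|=9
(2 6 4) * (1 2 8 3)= (1 2 6 4 8 3)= [0, 2, 6, 1, 8, 5, 4, 7, 3]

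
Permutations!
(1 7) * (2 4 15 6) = (1 7)(2 4 15 6) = [0, 7, 4, 3, 15, 5, 2, 1, 8, 9, 10, 11, 12, 13, 14, 6]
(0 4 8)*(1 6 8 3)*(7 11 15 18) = [4, 6, 2, 1, 3, 5, 8, 11, 0, 9, 10, 15, 12, 13, 14, 18, 16, 17, 7] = (0 4 3 1 6 8)(7 11 15 18)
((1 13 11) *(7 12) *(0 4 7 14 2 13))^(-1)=((0 4 7 12 14 2 13 11 1))^(-1)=(0 1 11 13 2 14 12 7 4)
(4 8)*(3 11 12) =[0, 1, 2, 11, 8, 5, 6, 7, 4, 9, 10, 12, 3] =(3 11 12)(4 8)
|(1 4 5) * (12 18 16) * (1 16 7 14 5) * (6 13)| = |(1 4)(5 16 12 18 7 14)(6 13)| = 6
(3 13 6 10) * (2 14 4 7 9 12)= [0, 1, 14, 13, 7, 5, 10, 9, 8, 12, 3, 11, 2, 6, 4]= (2 14 4 7 9 12)(3 13 6 10)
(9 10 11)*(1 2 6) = (1 2 6)(9 10 11) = [0, 2, 6, 3, 4, 5, 1, 7, 8, 10, 11, 9]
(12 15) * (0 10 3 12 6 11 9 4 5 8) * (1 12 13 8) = (0 10 3 13 8)(1 12 15 6 11 9 4 5) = [10, 12, 2, 13, 5, 1, 11, 7, 0, 4, 3, 9, 15, 8, 14, 6]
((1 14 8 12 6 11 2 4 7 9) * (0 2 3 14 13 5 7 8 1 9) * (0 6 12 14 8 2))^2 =((1 13 5 7 6 11 3 8 14)(2 4))^2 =(1 5 6 3 14 13 7 11 8)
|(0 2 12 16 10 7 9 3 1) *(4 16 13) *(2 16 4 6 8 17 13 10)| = 36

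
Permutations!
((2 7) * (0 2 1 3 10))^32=(0 7 3)(1 10 2)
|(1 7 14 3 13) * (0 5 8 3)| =|(0 5 8 3 13 1 7 14)| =8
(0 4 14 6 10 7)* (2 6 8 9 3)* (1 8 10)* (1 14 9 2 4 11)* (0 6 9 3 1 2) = (0 11 2 9 1 8)(3 4)(6 14 10 7) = [11, 8, 9, 4, 3, 5, 14, 6, 0, 1, 7, 2, 12, 13, 10]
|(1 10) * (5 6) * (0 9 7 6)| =10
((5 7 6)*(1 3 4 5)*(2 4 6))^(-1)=((1 3 6)(2 4 5 7))^(-1)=(1 6 3)(2 7 5 4)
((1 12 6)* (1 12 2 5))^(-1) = ((1 2 5)(6 12))^(-1) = (1 5 2)(6 12)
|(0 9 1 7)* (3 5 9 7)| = |(0 7)(1 3 5 9)| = 4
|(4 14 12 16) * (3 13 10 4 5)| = |(3 13 10 4 14 12 16 5)| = 8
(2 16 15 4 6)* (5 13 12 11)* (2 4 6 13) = [0, 1, 16, 3, 13, 2, 4, 7, 8, 9, 10, 5, 11, 12, 14, 6, 15] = (2 16 15 6 4 13 12 11 5)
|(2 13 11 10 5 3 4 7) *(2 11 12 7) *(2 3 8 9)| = 18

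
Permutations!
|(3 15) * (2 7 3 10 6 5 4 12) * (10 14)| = |(2 7 3 15 14 10 6 5 4 12)| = 10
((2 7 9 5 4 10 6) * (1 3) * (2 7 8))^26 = (4 6 9)(5 10 7)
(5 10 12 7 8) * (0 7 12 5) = (12)(0 7 8)(5 10) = [7, 1, 2, 3, 4, 10, 6, 8, 0, 9, 5, 11, 12]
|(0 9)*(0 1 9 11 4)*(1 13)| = 3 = |(0 11 4)(1 9 13)|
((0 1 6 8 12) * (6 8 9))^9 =(0 1 8 12)(6 9) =((0 1 8 12)(6 9))^9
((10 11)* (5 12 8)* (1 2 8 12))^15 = (12)(1 5 8 2)(10 11)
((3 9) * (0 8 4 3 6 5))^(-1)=(0 5 6 9 3 4 8)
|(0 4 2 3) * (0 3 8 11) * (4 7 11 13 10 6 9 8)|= |(0 7 11)(2 4)(6 9 8 13 10)|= 30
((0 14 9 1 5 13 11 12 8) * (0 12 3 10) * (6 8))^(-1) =(0 10 3 11 13 5 1 9 14)(6 12 8)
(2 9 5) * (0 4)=(0 4)(2 9 5)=[4, 1, 9, 3, 0, 2, 6, 7, 8, 5]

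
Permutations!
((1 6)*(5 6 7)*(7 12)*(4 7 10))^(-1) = (1 6 5 7 4 10 12)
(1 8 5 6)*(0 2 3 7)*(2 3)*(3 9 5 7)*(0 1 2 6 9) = [0, 8, 6, 3, 4, 9, 2, 1, 7, 5] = (1 8 7)(2 6)(5 9)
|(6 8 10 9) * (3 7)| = 4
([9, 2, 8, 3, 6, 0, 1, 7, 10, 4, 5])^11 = (0 4 1 8 5 9 6 2 10)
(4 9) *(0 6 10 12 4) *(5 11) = (0 6 10 12 4 9)(5 11) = [6, 1, 2, 3, 9, 11, 10, 7, 8, 0, 12, 5, 4]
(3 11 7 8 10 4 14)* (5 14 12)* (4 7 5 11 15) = (3 15 4 12 11 5 14)(7 8 10) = [0, 1, 2, 15, 12, 14, 6, 8, 10, 9, 7, 5, 11, 13, 3, 4]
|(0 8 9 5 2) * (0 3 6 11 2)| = 4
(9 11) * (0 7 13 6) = [7, 1, 2, 3, 4, 5, 0, 13, 8, 11, 10, 9, 12, 6] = (0 7 13 6)(9 11)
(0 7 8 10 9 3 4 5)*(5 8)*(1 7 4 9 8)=(0 4 1 7 5)(3 9)(8 10)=[4, 7, 2, 9, 1, 0, 6, 5, 10, 3, 8]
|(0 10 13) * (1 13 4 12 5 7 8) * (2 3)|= 18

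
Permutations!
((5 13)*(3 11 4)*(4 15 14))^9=(3 4 14 15 11)(5 13)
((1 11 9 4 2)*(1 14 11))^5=((2 14 11 9 4))^5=(14)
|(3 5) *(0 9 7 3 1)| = 6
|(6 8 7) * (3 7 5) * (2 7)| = |(2 7 6 8 5 3)| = 6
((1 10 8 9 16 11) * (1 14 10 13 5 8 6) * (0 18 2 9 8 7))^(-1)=(0 7 5 13 1 6 10 14 11 16 9 2 18)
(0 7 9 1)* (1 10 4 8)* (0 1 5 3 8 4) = [7, 1, 2, 8, 4, 3, 6, 9, 5, 10, 0] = (0 7 9 10)(3 8 5)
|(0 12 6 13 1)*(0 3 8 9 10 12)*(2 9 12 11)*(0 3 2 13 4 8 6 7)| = 42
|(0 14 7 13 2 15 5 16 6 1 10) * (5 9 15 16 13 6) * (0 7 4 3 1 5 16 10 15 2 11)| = 14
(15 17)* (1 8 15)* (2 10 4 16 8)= (1 2 10 4 16 8 15 17)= [0, 2, 10, 3, 16, 5, 6, 7, 15, 9, 4, 11, 12, 13, 14, 17, 8, 1]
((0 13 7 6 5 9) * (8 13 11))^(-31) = ((0 11 8 13 7 6 5 9))^(-31) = (0 11 8 13 7 6 5 9)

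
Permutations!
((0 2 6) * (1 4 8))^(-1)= ((0 2 6)(1 4 8))^(-1)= (0 6 2)(1 8 4)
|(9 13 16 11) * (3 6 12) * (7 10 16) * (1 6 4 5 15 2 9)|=14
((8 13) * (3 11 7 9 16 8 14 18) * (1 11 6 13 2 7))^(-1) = (1 11)(2 8 16 9 7)(3 18 14 13 6)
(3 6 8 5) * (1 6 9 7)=(1 6 8 5 3 9 7)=[0, 6, 2, 9, 4, 3, 8, 1, 5, 7]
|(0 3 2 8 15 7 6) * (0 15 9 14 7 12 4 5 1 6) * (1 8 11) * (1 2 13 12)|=30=|(0 3 13 12 4 5 8 9 14 7)(1 6 15)(2 11)|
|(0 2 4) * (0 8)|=|(0 2 4 8)|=4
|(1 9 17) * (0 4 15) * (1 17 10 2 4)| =7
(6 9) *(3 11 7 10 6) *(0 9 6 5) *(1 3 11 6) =[9, 3, 2, 6, 4, 0, 1, 10, 8, 11, 5, 7] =(0 9 11 7 10 5)(1 3 6)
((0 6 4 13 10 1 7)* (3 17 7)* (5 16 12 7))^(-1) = (0 7 12 16 5 17 3 1 10 13 4 6)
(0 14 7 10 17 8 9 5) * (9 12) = [14, 1, 2, 3, 4, 0, 6, 10, 12, 5, 17, 11, 9, 13, 7, 15, 16, 8] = (0 14 7 10 17 8 12 9 5)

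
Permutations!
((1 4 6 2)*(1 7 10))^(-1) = ((1 4 6 2 7 10))^(-1) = (1 10 7 2 6 4)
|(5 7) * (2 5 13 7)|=|(2 5)(7 13)|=2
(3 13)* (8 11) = [0, 1, 2, 13, 4, 5, 6, 7, 11, 9, 10, 8, 12, 3] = (3 13)(8 11)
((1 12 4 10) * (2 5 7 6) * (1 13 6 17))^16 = ((1 12 4 10 13 6 2 5 7 17))^16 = (1 2 4 7 13)(5 10 17 6 12)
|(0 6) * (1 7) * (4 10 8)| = 6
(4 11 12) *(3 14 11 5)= (3 14 11 12 4 5)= [0, 1, 2, 14, 5, 3, 6, 7, 8, 9, 10, 12, 4, 13, 11]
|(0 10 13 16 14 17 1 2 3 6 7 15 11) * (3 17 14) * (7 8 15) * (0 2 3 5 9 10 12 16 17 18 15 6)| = |(0 12 16 5 9 10 13 17 1 3)(2 18 15 11)(6 8)| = 20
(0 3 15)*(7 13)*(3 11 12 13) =(0 11 12 13 7 3 15) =[11, 1, 2, 15, 4, 5, 6, 3, 8, 9, 10, 12, 13, 7, 14, 0]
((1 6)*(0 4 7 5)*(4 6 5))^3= ((0 6 1 5)(4 7))^3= (0 5 1 6)(4 7)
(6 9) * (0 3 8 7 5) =(0 3 8 7 5)(6 9) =[3, 1, 2, 8, 4, 0, 9, 5, 7, 6]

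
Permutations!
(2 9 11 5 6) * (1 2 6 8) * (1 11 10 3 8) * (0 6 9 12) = (0 6 9 10 3 8 11 5 1 2 12) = [6, 2, 12, 8, 4, 1, 9, 7, 11, 10, 3, 5, 0]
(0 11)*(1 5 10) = (0 11)(1 5 10) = [11, 5, 2, 3, 4, 10, 6, 7, 8, 9, 1, 0]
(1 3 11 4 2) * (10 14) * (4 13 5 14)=(1 3 11 13 5 14 10 4 2)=[0, 3, 1, 11, 2, 14, 6, 7, 8, 9, 4, 13, 12, 5, 10]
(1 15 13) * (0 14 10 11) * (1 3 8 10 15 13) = (0 14 15 1 13 3 8 10 11) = [14, 13, 2, 8, 4, 5, 6, 7, 10, 9, 11, 0, 12, 3, 15, 1]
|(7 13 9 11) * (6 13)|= |(6 13 9 11 7)|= 5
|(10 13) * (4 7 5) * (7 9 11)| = 10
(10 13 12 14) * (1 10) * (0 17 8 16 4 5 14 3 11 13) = [17, 10, 2, 11, 5, 14, 6, 7, 16, 9, 0, 13, 3, 12, 1, 15, 4, 8] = (0 17 8 16 4 5 14 1 10)(3 11 13 12)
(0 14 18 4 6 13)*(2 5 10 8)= (0 14 18 4 6 13)(2 5 10 8)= [14, 1, 5, 3, 6, 10, 13, 7, 2, 9, 8, 11, 12, 0, 18, 15, 16, 17, 4]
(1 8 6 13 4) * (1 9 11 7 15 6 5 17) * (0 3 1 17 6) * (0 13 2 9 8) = (17)(0 3 1)(2 9 11 7 15 13 4 8 5 6) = [3, 0, 9, 1, 8, 6, 2, 15, 5, 11, 10, 7, 12, 4, 14, 13, 16, 17]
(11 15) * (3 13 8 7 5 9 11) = [0, 1, 2, 13, 4, 9, 6, 5, 7, 11, 10, 15, 12, 8, 14, 3] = (3 13 8 7 5 9 11 15)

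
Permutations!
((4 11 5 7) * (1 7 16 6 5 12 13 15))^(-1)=(1 15 13 12 11 4 7)(5 6 16)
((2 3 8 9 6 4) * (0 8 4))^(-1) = (0 6 9 8)(2 4 3)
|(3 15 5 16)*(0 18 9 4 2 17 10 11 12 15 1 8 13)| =|(0 18 9 4 2 17 10 11 12 15 5 16 3 1 8 13)| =16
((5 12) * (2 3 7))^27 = (5 12) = ((2 3 7)(5 12))^27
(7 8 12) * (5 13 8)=(5 13 8 12 7)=[0, 1, 2, 3, 4, 13, 6, 5, 12, 9, 10, 11, 7, 8]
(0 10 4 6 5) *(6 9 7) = [10, 1, 2, 3, 9, 0, 5, 6, 8, 7, 4] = (0 10 4 9 7 6 5)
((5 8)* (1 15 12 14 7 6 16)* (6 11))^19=(1 14 6 15 7 16 12 11)(5 8)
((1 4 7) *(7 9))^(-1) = ((1 4 9 7))^(-1) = (1 7 9 4)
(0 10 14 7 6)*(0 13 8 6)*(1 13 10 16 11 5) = [16, 13, 2, 3, 4, 1, 10, 0, 6, 9, 14, 5, 12, 8, 7, 15, 11] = (0 16 11 5 1 13 8 6 10 14 7)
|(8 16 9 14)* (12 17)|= 4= |(8 16 9 14)(12 17)|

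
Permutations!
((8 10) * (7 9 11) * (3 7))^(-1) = (3 11 9 7)(8 10)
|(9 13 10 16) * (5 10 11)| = |(5 10 16 9 13 11)| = 6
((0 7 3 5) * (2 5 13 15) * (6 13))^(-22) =((0 7 3 6 13 15 2 5))^(-22) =(0 3 13 2)(5 7 6 15)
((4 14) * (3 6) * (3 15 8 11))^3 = (3 8 6 11 15)(4 14)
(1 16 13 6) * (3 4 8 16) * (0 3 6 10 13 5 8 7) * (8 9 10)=(0 3 4 7)(1 6)(5 9 10 13 8 16)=[3, 6, 2, 4, 7, 9, 1, 0, 16, 10, 13, 11, 12, 8, 14, 15, 5]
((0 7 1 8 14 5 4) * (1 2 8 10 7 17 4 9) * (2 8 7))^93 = (17)(1 14 2 9 8 10 5 7)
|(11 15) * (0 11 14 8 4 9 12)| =8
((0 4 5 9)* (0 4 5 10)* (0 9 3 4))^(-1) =(0 9 10 4 3 5)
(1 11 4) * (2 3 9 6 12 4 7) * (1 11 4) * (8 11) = (1 4 8 11 7 2 3 9 6 12) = [0, 4, 3, 9, 8, 5, 12, 2, 11, 6, 10, 7, 1]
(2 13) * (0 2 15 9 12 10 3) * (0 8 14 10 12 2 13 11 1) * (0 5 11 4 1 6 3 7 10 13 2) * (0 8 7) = (0 2 4 1 5 11 6 3 7 10)(8 14 13 15 9) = [2, 5, 4, 7, 1, 11, 3, 10, 14, 8, 0, 6, 12, 15, 13, 9]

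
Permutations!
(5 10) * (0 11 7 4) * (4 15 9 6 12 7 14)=(0 11 14 4)(5 10)(6 12 7 15 9)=[11, 1, 2, 3, 0, 10, 12, 15, 8, 6, 5, 14, 7, 13, 4, 9]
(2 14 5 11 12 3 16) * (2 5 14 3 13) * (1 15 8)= (1 15 8)(2 3 16 5 11 12 13)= [0, 15, 3, 16, 4, 11, 6, 7, 1, 9, 10, 12, 13, 2, 14, 8, 5]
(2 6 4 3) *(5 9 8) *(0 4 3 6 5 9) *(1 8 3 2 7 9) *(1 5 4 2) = (0 2 4 6 1 8 5)(3 7 9) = [2, 8, 4, 7, 6, 0, 1, 9, 5, 3]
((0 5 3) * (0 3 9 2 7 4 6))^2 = ((0 5 9 2 7 4 6))^2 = (0 9 7 6 5 2 4)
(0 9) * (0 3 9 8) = (0 8)(3 9) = [8, 1, 2, 9, 4, 5, 6, 7, 0, 3]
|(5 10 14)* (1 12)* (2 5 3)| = |(1 12)(2 5 10 14 3)| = 10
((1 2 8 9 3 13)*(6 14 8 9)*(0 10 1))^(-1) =((0 10 1 2 9 3 13)(6 14 8))^(-1) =(0 13 3 9 2 1 10)(6 8 14)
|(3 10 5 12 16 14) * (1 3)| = 7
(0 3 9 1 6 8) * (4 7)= [3, 6, 2, 9, 7, 5, 8, 4, 0, 1]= (0 3 9 1 6 8)(4 7)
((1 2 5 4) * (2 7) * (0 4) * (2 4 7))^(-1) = ((0 7 4 1 2 5))^(-1) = (0 5 2 1 4 7)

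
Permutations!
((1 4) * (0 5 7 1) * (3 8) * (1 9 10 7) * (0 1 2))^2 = (0 2 5)(7 10 9)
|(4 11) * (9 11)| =3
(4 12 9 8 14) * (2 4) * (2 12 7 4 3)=(2 3)(4 7)(8 14 12 9)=[0, 1, 3, 2, 7, 5, 6, 4, 14, 8, 10, 11, 9, 13, 12]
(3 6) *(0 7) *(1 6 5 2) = (0 7)(1 6 3 5 2) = [7, 6, 1, 5, 4, 2, 3, 0]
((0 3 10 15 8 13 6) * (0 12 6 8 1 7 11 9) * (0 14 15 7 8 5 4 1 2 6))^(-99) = (15)(1 8 13 5 4)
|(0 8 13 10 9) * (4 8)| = |(0 4 8 13 10 9)| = 6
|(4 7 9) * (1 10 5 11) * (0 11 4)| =|(0 11 1 10 5 4 7 9)| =8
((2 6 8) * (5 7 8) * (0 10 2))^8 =((0 10 2 6 5 7 8))^8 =(0 10 2 6 5 7 8)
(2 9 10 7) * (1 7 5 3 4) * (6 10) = (1 7 2 9 6 10 5 3 4) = [0, 7, 9, 4, 1, 3, 10, 2, 8, 6, 5]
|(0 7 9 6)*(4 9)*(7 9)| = 6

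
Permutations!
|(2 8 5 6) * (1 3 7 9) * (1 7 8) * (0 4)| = |(0 4)(1 3 8 5 6 2)(7 9)| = 6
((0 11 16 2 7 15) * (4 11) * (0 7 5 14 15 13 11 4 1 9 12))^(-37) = (0 12 9 1)(2 15 11 5 7 16 14 13)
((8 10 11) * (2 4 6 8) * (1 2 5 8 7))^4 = (11)(1 7 6 4 2)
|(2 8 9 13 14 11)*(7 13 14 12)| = 15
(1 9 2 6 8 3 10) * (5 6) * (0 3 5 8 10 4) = (0 3 4)(1 9 2 8 5 6 10) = [3, 9, 8, 4, 0, 6, 10, 7, 5, 2, 1]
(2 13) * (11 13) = [0, 1, 11, 3, 4, 5, 6, 7, 8, 9, 10, 13, 12, 2] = (2 11 13)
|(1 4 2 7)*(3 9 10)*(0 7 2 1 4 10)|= |(0 7 4 1 10 3 9)|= 7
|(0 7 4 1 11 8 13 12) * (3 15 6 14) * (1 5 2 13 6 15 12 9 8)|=12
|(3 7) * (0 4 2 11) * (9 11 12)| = |(0 4 2 12 9 11)(3 7)| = 6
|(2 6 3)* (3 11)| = 4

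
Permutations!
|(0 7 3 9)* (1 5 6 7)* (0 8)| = 8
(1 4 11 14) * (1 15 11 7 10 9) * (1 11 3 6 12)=(1 4 7 10 9 11 14 15 3 6 12)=[0, 4, 2, 6, 7, 5, 12, 10, 8, 11, 9, 14, 1, 13, 15, 3]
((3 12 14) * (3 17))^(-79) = (3 12 14 17)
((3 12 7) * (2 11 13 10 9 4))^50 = ((2 11 13 10 9 4)(3 12 7))^50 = (2 13 9)(3 7 12)(4 11 10)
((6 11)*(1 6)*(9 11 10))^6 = (1 6 10 9 11)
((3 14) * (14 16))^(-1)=((3 16 14))^(-1)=(3 14 16)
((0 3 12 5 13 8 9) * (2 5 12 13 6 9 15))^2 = (0 13 15 5 9 3 8 2 6)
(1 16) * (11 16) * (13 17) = (1 11 16)(13 17) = [0, 11, 2, 3, 4, 5, 6, 7, 8, 9, 10, 16, 12, 17, 14, 15, 1, 13]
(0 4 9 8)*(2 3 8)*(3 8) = [4, 1, 8, 3, 9, 5, 6, 7, 0, 2] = (0 4 9 2 8)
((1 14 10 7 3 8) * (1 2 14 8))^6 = (1 3 7 10 14 2 8)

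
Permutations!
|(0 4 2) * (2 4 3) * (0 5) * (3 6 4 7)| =|(0 6 4 7 3 2 5)| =7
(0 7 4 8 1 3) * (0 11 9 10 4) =(0 7)(1 3 11 9 10 4 8) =[7, 3, 2, 11, 8, 5, 6, 0, 1, 10, 4, 9]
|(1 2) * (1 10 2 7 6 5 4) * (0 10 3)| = |(0 10 2 3)(1 7 6 5 4)| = 20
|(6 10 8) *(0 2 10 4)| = 6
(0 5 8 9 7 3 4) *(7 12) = [5, 1, 2, 4, 0, 8, 6, 3, 9, 12, 10, 11, 7] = (0 5 8 9 12 7 3 4)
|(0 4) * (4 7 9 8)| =|(0 7 9 8 4)| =5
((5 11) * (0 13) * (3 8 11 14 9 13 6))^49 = (0 11 13 8 9 3 14 6 5)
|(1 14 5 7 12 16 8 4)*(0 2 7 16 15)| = |(0 2 7 12 15)(1 14 5 16 8 4)| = 30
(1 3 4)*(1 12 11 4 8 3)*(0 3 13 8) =[3, 1, 2, 0, 12, 5, 6, 7, 13, 9, 10, 4, 11, 8] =(0 3)(4 12 11)(8 13)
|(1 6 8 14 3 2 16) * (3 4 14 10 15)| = 8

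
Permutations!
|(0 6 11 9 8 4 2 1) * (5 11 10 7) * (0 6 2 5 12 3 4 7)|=|(0 2 1 6 10)(3 4 5 11 9 8 7 12)|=40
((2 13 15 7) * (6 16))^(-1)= (2 7 15 13)(6 16)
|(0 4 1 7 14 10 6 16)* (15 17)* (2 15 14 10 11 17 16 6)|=|(0 4 1 7 10 2 15 16)(11 17 14)|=24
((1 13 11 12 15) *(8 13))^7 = (1 8 13 11 12 15) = ((1 8 13 11 12 15))^7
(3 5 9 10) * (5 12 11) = (3 12 11 5 9 10) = [0, 1, 2, 12, 4, 9, 6, 7, 8, 10, 3, 5, 11]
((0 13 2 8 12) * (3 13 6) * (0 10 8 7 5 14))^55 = (0 14 5 7 2 13 3 6)(8 12 10)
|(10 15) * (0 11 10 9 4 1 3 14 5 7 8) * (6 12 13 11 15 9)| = |(0 15 6 12 13 11 10 9 4 1 3 14 5 7 8)| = 15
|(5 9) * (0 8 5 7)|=|(0 8 5 9 7)|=5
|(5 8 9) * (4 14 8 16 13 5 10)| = |(4 14 8 9 10)(5 16 13)| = 15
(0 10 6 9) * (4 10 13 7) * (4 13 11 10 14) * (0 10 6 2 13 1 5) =(0 11 6 9 10 2 13 7 1 5)(4 14) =[11, 5, 13, 3, 14, 0, 9, 1, 8, 10, 2, 6, 12, 7, 4]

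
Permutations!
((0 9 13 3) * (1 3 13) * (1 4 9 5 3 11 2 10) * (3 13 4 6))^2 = ((0 5 13 4 9 6 3)(1 11 2 10))^2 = (0 13 9 3 5 4 6)(1 2)(10 11)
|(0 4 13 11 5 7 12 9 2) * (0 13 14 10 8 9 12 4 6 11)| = 12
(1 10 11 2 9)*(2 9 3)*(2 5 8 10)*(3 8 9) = [0, 2, 8, 5, 4, 9, 6, 7, 10, 1, 11, 3] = (1 2 8 10 11 3 5 9)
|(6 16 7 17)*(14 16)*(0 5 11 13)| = |(0 5 11 13)(6 14 16 7 17)| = 20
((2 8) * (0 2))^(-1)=(0 8 2)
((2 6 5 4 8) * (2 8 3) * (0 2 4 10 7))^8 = (0 6 10)(2 5 7)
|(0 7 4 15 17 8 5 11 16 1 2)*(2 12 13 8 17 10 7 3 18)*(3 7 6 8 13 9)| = |(0 7 4 15 10 6 8 5 11 16 1 12 9 3 18 2)| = 16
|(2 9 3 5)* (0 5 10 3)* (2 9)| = |(0 5 9)(3 10)| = 6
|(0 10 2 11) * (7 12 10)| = 6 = |(0 7 12 10 2 11)|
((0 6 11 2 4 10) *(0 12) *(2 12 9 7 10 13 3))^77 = ((0 6 11 12)(2 4 13 3)(7 10 9))^77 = (0 6 11 12)(2 4 13 3)(7 9 10)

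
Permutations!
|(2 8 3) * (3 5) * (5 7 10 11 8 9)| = 4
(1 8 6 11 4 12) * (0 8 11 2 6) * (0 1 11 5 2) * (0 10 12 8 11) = [11, 5, 6, 3, 8, 2, 10, 7, 1, 9, 12, 4, 0] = (0 11 4 8 1 5 2 6 10 12)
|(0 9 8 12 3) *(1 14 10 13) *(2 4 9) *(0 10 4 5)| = 9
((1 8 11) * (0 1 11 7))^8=(11)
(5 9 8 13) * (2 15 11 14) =(2 15 11 14)(5 9 8 13) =[0, 1, 15, 3, 4, 9, 6, 7, 13, 8, 10, 14, 12, 5, 2, 11]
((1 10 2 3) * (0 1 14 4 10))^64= ((0 1)(2 3 14 4 10))^64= (2 10 4 14 3)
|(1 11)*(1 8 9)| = 4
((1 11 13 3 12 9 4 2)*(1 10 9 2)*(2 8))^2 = (1 13 12 2 9)(3 8 10 4 11)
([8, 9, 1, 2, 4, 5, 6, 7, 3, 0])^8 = (0 3 1)(2 9 8)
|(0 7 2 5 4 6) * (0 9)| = 7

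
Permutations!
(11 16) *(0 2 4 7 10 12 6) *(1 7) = [2, 7, 4, 3, 1, 5, 0, 10, 8, 9, 12, 16, 6, 13, 14, 15, 11] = (0 2 4 1 7 10 12 6)(11 16)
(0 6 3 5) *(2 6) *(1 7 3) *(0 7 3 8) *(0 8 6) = [2, 3, 0, 5, 4, 7, 1, 6, 8] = (8)(0 2)(1 3 5 7 6)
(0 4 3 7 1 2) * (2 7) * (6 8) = (0 4 3 2)(1 7)(6 8) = [4, 7, 0, 2, 3, 5, 8, 1, 6]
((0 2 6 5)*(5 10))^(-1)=(0 5 10 6 2)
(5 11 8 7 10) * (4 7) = (4 7 10 5 11 8) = [0, 1, 2, 3, 7, 11, 6, 10, 4, 9, 5, 8]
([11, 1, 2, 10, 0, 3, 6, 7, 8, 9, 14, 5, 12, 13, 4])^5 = [14, 1, 2, 11, 10, 0, 6, 7, 8, 9, 5, 4, 12, 13, 3]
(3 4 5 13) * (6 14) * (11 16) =(3 4 5 13)(6 14)(11 16) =[0, 1, 2, 4, 5, 13, 14, 7, 8, 9, 10, 16, 12, 3, 6, 15, 11]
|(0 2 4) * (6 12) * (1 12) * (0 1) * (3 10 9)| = 6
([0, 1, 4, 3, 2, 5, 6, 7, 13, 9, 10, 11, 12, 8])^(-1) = [0, 1, 4, 3, 2, 5, 6, 7, 13, 9, 10, 11, 12, 8]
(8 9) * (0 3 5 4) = [3, 1, 2, 5, 0, 4, 6, 7, 9, 8] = (0 3 5 4)(8 9)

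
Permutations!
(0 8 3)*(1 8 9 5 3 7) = [9, 8, 2, 0, 4, 3, 6, 1, 7, 5] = (0 9 5 3)(1 8 7)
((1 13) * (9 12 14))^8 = (9 14 12)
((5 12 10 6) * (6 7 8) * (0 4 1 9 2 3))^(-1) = (0 3 2 9 1 4)(5 6 8 7 10 12)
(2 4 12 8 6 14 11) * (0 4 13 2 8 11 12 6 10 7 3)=(0 4 6 14 12 11 8 10 7 3)(2 13)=[4, 1, 13, 0, 6, 5, 14, 3, 10, 9, 7, 8, 11, 2, 12]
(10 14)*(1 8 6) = (1 8 6)(10 14) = [0, 8, 2, 3, 4, 5, 1, 7, 6, 9, 14, 11, 12, 13, 10]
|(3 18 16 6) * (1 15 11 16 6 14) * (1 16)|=6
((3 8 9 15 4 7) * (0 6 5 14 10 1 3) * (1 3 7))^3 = (0 14 8 4)(1 6 10 9)(3 15 7 5)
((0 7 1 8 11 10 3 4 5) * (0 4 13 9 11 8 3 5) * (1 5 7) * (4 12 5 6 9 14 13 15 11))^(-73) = (0 6 11 1 9 10 3 4 7 15)(5 12)(13 14)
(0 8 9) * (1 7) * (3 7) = (0 8 9)(1 3 7) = [8, 3, 2, 7, 4, 5, 6, 1, 9, 0]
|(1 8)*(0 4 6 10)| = 4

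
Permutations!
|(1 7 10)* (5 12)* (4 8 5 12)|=3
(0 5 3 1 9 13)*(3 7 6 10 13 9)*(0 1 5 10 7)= (0 10 13 1 3 5)(6 7)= [10, 3, 2, 5, 4, 0, 7, 6, 8, 9, 13, 11, 12, 1]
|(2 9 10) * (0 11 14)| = 3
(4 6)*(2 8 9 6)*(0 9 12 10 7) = (0 9 6 4 2 8 12 10 7) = [9, 1, 8, 3, 2, 5, 4, 0, 12, 6, 7, 11, 10]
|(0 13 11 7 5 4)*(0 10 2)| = 8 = |(0 13 11 7 5 4 10 2)|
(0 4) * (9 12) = (0 4)(9 12) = [4, 1, 2, 3, 0, 5, 6, 7, 8, 12, 10, 11, 9]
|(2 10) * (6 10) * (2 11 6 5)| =6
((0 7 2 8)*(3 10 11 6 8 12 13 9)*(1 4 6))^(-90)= (0 7 2 12 13 9 3 10 11 1 4 6 8)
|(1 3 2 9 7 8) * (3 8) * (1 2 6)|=|(1 8 2 9 7 3 6)|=7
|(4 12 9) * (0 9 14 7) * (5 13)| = |(0 9 4 12 14 7)(5 13)| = 6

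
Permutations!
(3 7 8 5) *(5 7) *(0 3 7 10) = (0 3 5 7 8 10) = [3, 1, 2, 5, 4, 7, 6, 8, 10, 9, 0]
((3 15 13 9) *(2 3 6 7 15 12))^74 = (2 12 3)(6 9 13 15 7)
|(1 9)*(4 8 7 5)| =4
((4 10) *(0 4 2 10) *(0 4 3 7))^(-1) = (0 7 3)(2 10)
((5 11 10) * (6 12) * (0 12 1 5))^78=(0 12 6 1 5 11 10)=((0 12 6 1 5 11 10))^78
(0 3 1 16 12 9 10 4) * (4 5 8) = (0 3 1 16 12 9 10 5 8 4) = [3, 16, 2, 1, 0, 8, 6, 7, 4, 10, 5, 11, 9, 13, 14, 15, 12]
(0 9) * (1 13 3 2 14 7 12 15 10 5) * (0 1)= (0 9 1 13 3 2 14 7 12 15 10 5)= [9, 13, 14, 2, 4, 0, 6, 12, 8, 1, 5, 11, 15, 3, 7, 10]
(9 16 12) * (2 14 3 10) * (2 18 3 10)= [0, 1, 14, 2, 4, 5, 6, 7, 8, 16, 18, 11, 9, 13, 10, 15, 12, 17, 3]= (2 14 10 18 3)(9 16 12)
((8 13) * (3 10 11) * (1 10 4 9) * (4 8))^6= (1 4 8 11)(3 10 9 13)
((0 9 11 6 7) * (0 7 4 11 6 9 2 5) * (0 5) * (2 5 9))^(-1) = ((0 5 9 6 4 11 2))^(-1) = (0 2 11 4 6 9 5)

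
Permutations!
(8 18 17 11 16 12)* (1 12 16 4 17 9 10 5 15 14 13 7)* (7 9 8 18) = (1 12 18 8 7)(4 17 11)(5 15 14 13 9 10) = [0, 12, 2, 3, 17, 15, 6, 1, 7, 10, 5, 4, 18, 9, 13, 14, 16, 11, 8]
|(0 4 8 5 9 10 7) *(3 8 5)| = |(0 4 5 9 10 7)(3 8)| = 6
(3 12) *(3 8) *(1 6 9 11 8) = [0, 6, 2, 12, 4, 5, 9, 7, 3, 11, 10, 8, 1] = (1 6 9 11 8 3 12)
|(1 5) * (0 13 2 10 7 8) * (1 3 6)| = |(0 13 2 10 7 8)(1 5 3 6)| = 12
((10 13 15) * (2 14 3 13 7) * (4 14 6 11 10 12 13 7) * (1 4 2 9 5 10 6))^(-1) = ((1 4 14 3 7 9 5 10 2)(6 11)(12 13 15))^(-1) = (1 2 10 5 9 7 3 14 4)(6 11)(12 15 13)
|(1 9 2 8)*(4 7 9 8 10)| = 10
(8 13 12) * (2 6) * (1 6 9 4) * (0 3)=[3, 6, 9, 0, 1, 5, 2, 7, 13, 4, 10, 11, 8, 12]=(0 3)(1 6 2 9 4)(8 13 12)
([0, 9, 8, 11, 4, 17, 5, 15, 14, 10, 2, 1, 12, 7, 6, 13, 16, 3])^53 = (1 3 5 14 2 9 11 17 6 8 10)(7 13 15)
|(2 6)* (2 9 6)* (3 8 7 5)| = 4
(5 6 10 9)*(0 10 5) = [10, 1, 2, 3, 4, 6, 5, 7, 8, 0, 9] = (0 10 9)(5 6)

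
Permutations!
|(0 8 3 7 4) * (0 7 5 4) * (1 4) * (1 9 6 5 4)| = |(0 8 3 4 7)(5 9 6)| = 15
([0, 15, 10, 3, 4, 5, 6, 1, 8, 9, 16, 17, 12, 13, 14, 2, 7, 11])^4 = [0, 16, 1, 3, 4, 5, 6, 10, 8, 9, 15, 11, 12, 13, 14, 7, 2, 17]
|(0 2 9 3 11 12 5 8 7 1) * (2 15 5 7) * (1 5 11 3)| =10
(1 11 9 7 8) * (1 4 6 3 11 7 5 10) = (1 7 8 4 6 3 11 9 5 10) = [0, 7, 2, 11, 6, 10, 3, 8, 4, 5, 1, 9]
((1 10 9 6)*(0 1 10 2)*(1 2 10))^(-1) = ((0 2)(1 10 9 6))^(-1) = (0 2)(1 6 9 10)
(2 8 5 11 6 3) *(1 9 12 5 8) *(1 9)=(2 9 12 5 11 6 3)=[0, 1, 9, 2, 4, 11, 3, 7, 8, 12, 10, 6, 5]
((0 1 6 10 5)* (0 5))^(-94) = (0 6)(1 10)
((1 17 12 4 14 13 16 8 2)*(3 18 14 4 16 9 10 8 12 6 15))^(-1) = ((1 17 6 15 3 18 14 13 9 10 8 2)(12 16))^(-1) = (1 2 8 10 9 13 14 18 3 15 6 17)(12 16)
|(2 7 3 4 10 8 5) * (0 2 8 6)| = |(0 2 7 3 4 10 6)(5 8)| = 14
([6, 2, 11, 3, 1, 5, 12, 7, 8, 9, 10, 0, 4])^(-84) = (12)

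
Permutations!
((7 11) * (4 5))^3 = ((4 5)(7 11))^3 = (4 5)(7 11)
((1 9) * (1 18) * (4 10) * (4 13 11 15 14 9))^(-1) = (1 18 9 14 15 11 13 10 4)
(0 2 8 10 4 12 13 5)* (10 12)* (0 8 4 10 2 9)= (0 9)(2 4)(5 8 12 13)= [9, 1, 4, 3, 2, 8, 6, 7, 12, 0, 10, 11, 13, 5]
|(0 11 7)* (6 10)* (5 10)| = |(0 11 7)(5 10 6)| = 3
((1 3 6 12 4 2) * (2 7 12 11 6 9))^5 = ((1 3 9 2)(4 7 12)(6 11))^5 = (1 3 9 2)(4 12 7)(6 11)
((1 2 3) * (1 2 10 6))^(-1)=((1 10 6)(2 3))^(-1)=(1 6 10)(2 3)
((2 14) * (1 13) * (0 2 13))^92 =(0 14 1 2 13)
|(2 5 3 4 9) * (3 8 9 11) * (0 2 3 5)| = |(0 2)(3 4 11 5 8 9)| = 6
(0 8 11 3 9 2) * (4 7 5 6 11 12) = [8, 1, 0, 9, 7, 6, 11, 5, 12, 2, 10, 3, 4] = (0 8 12 4 7 5 6 11 3 9 2)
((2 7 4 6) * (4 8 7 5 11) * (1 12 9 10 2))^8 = ((1 12 9 10 2 5 11 4 6)(7 8))^8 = (1 6 4 11 5 2 10 9 12)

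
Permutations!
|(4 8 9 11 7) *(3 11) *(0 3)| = 7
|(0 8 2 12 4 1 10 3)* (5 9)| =|(0 8 2 12 4 1 10 3)(5 9)| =8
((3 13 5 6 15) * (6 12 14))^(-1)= (3 15 6 14 12 5 13)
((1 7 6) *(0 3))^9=(7)(0 3)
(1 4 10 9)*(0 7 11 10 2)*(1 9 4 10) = (0 7 11 1 10 4 2) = [7, 10, 0, 3, 2, 5, 6, 11, 8, 9, 4, 1]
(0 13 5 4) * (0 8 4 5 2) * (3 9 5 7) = (0 13 2)(3 9 5 7)(4 8) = [13, 1, 0, 9, 8, 7, 6, 3, 4, 5, 10, 11, 12, 2]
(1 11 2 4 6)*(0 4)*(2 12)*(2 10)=(0 4 6 1 11 12 10 2)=[4, 11, 0, 3, 6, 5, 1, 7, 8, 9, 2, 12, 10]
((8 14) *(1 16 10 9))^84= ((1 16 10 9)(8 14))^84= (16)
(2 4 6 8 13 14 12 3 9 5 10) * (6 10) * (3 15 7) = (2 4 10)(3 9 5 6 8 13 14 12 15 7) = [0, 1, 4, 9, 10, 6, 8, 3, 13, 5, 2, 11, 15, 14, 12, 7]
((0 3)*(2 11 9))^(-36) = (11)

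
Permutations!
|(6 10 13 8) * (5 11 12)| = 12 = |(5 11 12)(6 10 13 8)|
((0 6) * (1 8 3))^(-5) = (0 6)(1 8 3)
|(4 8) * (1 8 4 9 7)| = 4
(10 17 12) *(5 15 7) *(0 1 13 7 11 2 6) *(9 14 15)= (0 1 13 7 5 9 14 15 11 2 6)(10 17 12)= [1, 13, 6, 3, 4, 9, 0, 5, 8, 14, 17, 2, 10, 7, 15, 11, 16, 12]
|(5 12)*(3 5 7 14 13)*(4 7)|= 7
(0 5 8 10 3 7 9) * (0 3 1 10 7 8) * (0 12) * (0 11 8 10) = (0 5 12 11 8 7 9 3 10 1) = [5, 0, 2, 10, 4, 12, 6, 9, 7, 3, 1, 8, 11]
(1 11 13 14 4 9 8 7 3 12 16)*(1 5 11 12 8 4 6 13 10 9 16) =(1 12)(3 8 7)(4 16 5 11 10 9)(6 13 14) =[0, 12, 2, 8, 16, 11, 13, 3, 7, 4, 9, 10, 1, 14, 6, 15, 5]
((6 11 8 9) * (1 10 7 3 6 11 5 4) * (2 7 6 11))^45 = ((1 10 6 5 4)(2 7 3 11 8 9))^45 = (2 11)(3 9)(7 8)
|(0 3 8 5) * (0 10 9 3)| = |(3 8 5 10 9)| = 5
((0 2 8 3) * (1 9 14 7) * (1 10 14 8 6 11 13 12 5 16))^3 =((0 2 6 11 13 12 5 16 1 9 8 3)(7 10 14))^3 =(0 11 5 9)(1 3 6 12)(2 13 16 8)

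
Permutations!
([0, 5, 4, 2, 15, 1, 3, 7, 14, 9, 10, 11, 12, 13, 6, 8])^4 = (2 14 4 6 15 3 8)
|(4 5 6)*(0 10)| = |(0 10)(4 5 6)| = 6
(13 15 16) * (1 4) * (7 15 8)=(1 4)(7 15 16 13 8)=[0, 4, 2, 3, 1, 5, 6, 15, 7, 9, 10, 11, 12, 8, 14, 16, 13]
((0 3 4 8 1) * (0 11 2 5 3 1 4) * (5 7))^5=((0 1 11 2 7 5 3)(4 8))^5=(0 5 2 1 3 7 11)(4 8)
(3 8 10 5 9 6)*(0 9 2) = (0 9 6 3 8 10 5 2) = [9, 1, 0, 8, 4, 2, 3, 7, 10, 6, 5]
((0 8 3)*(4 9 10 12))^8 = (12)(0 3 8)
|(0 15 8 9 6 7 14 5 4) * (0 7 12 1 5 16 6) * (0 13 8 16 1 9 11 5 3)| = 15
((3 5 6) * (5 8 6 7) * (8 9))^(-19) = (3 9 8 6)(5 7)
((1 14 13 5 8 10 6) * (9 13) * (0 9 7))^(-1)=((0 9 13 5 8 10 6 1 14 7))^(-1)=(0 7 14 1 6 10 8 5 13 9)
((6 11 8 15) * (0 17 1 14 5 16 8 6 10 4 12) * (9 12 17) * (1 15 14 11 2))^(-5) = (0 9 12)(1 2 6 11)(4 10 15 17)(5 14 8 16)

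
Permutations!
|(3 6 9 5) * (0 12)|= 4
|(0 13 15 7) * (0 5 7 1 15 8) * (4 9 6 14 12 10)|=|(0 13 8)(1 15)(4 9 6 14 12 10)(5 7)|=6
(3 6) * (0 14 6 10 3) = (0 14 6)(3 10) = [14, 1, 2, 10, 4, 5, 0, 7, 8, 9, 3, 11, 12, 13, 6]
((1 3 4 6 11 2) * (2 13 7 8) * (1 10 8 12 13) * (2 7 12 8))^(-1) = (1 11 6 4 3)(2 10)(7 8)(12 13)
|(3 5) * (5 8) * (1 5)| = 4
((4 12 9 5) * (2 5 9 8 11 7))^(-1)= (2 7 11 8 12 4 5)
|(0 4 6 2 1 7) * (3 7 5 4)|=15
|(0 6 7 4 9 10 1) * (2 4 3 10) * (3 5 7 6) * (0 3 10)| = |(0 10 1 3)(2 4 9)(5 7)| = 12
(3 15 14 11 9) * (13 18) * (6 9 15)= (3 6 9)(11 15 14)(13 18)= [0, 1, 2, 6, 4, 5, 9, 7, 8, 3, 10, 15, 12, 18, 11, 14, 16, 17, 13]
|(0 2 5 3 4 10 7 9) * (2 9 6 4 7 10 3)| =4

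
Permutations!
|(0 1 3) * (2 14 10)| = 3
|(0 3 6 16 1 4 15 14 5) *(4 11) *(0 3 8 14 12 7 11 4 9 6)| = 45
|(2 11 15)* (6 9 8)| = 3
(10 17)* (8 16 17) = [0, 1, 2, 3, 4, 5, 6, 7, 16, 9, 8, 11, 12, 13, 14, 15, 17, 10] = (8 16 17 10)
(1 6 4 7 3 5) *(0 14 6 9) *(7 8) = (0 14 6 4 8 7 3 5 1 9) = [14, 9, 2, 5, 8, 1, 4, 3, 7, 0, 10, 11, 12, 13, 6]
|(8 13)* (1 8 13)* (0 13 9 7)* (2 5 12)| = 12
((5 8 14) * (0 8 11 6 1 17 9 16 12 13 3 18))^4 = (0 11 9 3 14 1 12)(5 17 13 8 6 16 18)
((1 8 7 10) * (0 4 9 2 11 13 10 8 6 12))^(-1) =((0 4 9 2 11 13 10 1 6 12)(7 8))^(-1) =(0 12 6 1 10 13 11 2 9 4)(7 8)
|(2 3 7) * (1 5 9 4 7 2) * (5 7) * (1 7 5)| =4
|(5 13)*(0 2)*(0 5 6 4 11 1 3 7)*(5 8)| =|(0 2 8 5 13 6 4 11 1 3 7)| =11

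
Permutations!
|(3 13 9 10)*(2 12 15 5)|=|(2 12 15 5)(3 13 9 10)|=4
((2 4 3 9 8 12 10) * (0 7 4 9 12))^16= ((0 7 4 3 12 10 2 9 8))^16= (0 9 10 3 7 8 2 12 4)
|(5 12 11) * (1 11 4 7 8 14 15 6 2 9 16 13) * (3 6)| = 15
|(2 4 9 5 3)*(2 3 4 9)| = |(2 9 5 4)| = 4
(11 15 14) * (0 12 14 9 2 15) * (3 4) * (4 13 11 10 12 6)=(0 6 4 3 13 11)(2 15 9)(10 12 14)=[6, 1, 15, 13, 3, 5, 4, 7, 8, 2, 12, 0, 14, 11, 10, 9]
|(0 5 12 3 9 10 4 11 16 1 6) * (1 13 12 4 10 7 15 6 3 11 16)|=|(0 5 4 16 13 12 11 1 3 9 7 15 6)|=13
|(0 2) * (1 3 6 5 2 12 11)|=8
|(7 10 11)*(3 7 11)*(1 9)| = 6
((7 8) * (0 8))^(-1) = ((0 8 7))^(-1) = (0 7 8)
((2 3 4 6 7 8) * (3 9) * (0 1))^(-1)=((0 1)(2 9 3 4 6 7 8))^(-1)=(0 1)(2 8 7 6 4 3 9)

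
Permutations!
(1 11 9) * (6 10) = (1 11 9)(6 10) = [0, 11, 2, 3, 4, 5, 10, 7, 8, 1, 6, 9]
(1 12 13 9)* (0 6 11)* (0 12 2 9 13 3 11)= [6, 2, 9, 11, 4, 5, 0, 7, 8, 1, 10, 12, 3, 13]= (13)(0 6)(1 2 9)(3 11 12)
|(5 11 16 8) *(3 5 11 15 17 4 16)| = |(3 5 15 17 4 16 8 11)| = 8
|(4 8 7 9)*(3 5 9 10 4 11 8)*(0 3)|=9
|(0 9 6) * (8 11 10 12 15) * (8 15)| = |(15)(0 9 6)(8 11 10 12)| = 12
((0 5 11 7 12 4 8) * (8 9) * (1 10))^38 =((0 5 11 7 12 4 9 8)(1 10))^38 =(0 9 12 11)(4 7 5 8)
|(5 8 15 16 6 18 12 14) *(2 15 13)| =10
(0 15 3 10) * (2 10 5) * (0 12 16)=(0 15 3 5 2 10 12 16)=[15, 1, 10, 5, 4, 2, 6, 7, 8, 9, 12, 11, 16, 13, 14, 3, 0]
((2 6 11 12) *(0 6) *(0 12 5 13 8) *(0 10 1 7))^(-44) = ((0 6 11 5 13 8 10 1 7)(2 12))^(-44) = (0 6 11 5 13 8 10 1 7)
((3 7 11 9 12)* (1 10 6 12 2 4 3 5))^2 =(1 6 5 10 12)(2 3 11)(4 7 9)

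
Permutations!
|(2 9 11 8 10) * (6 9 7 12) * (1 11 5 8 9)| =10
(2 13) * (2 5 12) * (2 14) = (2 13 5 12 14) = [0, 1, 13, 3, 4, 12, 6, 7, 8, 9, 10, 11, 14, 5, 2]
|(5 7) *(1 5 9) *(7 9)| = 3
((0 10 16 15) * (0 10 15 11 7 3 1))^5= ((0 15 10 16 11 7 3 1))^5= (0 7 10 1 11 15 3 16)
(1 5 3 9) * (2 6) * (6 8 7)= (1 5 3 9)(2 8 7 6)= [0, 5, 8, 9, 4, 3, 2, 6, 7, 1]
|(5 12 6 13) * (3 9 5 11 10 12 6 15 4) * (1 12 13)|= 24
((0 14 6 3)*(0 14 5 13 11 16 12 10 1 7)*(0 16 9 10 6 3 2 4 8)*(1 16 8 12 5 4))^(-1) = ((0 4 12 6 2 1 7 8)(3 14)(5 13 11 9 10 16))^(-1) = (0 8 7 1 2 6 12 4)(3 14)(5 16 10 9 11 13)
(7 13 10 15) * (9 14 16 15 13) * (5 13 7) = (5 13 10 7 9 14 16 15) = [0, 1, 2, 3, 4, 13, 6, 9, 8, 14, 7, 11, 12, 10, 16, 5, 15]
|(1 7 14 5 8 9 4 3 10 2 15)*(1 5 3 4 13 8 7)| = 21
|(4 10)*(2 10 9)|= 4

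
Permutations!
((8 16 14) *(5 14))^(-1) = (5 16 8 14)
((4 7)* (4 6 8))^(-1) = (4 8 6 7)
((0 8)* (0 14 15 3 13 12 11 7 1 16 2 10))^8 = ((0 8 14 15 3 13 12 11 7 1 16 2 10))^8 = (0 7 15 2 12 8 1 3 10 11 14 16 13)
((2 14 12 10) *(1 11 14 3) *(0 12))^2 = (0 10 3 11)(1 14 12 2)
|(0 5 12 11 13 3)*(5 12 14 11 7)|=8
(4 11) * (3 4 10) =(3 4 11 10) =[0, 1, 2, 4, 11, 5, 6, 7, 8, 9, 3, 10]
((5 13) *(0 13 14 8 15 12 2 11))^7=(0 2 15 14 13 11 12 8 5)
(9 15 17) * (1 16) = [0, 16, 2, 3, 4, 5, 6, 7, 8, 15, 10, 11, 12, 13, 14, 17, 1, 9] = (1 16)(9 15 17)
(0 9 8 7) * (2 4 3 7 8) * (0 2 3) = (0 9 3 7 2 4) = [9, 1, 4, 7, 0, 5, 6, 2, 8, 3]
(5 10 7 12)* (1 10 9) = (1 10 7 12 5 9) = [0, 10, 2, 3, 4, 9, 6, 12, 8, 1, 7, 11, 5]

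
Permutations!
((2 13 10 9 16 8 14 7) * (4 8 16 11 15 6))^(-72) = ((16)(2 13 10 9 11 15 6 4 8 14 7))^(-72) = (16)(2 15 7 11 14 9 8 10 4 13 6)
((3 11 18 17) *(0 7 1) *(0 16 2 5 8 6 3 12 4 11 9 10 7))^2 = ((1 16 2 5 8 6 3 9 10 7)(4 11 18 17 12))^2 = (1 2 8 3 10)(4 18 12 11 17)(5 6 9 7 16)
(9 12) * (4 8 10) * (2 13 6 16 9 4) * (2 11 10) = [0, 1, 13, 3, 8, 5, 16, 7, 2, 12, 11, 10, 4, 6, 14, 15, 9] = (2 13 6 16 9 12 4 8)(10 11)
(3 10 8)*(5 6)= (3 10 8)(5 6)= [0, 1, 2, 10, 4, 6, 5, 7, 3, 9, 8]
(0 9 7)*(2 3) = [9, 1, 3, 2, 4, 5, 6, 0, 8, 7] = (0 9 7)(2 3)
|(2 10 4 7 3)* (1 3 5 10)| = |(1 3 2)(4 7 5 10)| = 12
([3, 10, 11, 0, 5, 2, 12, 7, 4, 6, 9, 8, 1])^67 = (0 3)(1 9 12 10 6)(2 8 5 11 4)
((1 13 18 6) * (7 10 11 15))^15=(1 6 18 13)(7 15 11 10)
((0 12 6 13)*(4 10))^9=(0 12 6 13)(4 10)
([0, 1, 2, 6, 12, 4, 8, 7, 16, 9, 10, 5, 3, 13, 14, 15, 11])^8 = (16)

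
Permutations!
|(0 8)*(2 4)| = 2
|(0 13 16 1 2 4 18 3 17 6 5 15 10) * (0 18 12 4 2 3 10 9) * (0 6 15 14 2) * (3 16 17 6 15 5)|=|(0 13 17 5 14 2)(1 16)(3 6)(4 12)(9 15)(10 18)|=6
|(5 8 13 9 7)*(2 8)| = 6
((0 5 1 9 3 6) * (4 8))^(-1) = ((0 5 1 9 3 6)(4 8))^(-1) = (0 6 3 9 1 5)(4 8)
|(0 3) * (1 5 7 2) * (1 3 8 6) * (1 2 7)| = |(0 8 6 2 3)(1 5)| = 10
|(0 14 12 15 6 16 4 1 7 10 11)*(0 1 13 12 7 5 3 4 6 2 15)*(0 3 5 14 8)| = |(0 8)(1 14 7 10 11)(2 15)(3 4 13 12)(6 16)| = 20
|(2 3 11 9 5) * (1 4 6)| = |(1 4 6)(2 3 11 9 5)| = 15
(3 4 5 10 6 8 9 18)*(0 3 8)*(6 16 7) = (0 3 4 5 10 16 7 6)(8 9 18) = [3, 1, 2, 4, 5, 10, 0, 6, 9, 18, 16, 11, 12, 13, 14, 15, 7, 17, 8]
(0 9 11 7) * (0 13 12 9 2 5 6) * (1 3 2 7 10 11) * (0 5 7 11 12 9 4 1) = (0 11 10 12 4 1 3 2 7 13 9)(5 6) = [11, 3, 7, 2, 1, 6, 5, 13, 8, 0, 12, 10, 4, 9]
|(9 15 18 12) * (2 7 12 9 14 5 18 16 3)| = |(2 7 12 14 5 18 9 15 16 3)| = 10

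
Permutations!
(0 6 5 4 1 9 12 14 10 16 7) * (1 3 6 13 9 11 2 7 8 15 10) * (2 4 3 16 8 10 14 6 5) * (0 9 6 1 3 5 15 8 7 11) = [13, 0, 11, 15, 16, 5, 2, 9, 8, 12, 7, 4, 1, 6, 3, 14, 10] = (0 13 6 2 11 4 16 10 7 9 12 1)(3 15 14)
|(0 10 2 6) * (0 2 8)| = |(0 10 8)(2 6)| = 6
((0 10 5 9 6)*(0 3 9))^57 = ((0 10 5)(3 9 6))^57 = (10)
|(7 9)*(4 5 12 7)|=5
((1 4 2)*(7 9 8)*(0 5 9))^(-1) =(0 7 8 9 5)(1 2 4) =((0 5 9 8 7)(1 4 2))^(-1)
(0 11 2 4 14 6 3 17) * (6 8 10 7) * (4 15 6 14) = [11, 1, 15, 17, 4, 5, 3, 14, 10, 9, 7, 2, 12, 13, 8, 6, 16, 0] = (0 11 2 15 6 3 17)(7 14 8 10)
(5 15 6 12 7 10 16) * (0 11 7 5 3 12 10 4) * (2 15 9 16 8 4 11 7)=(0 7 11 2 15 6 10 8 4)(3 12 5 9 16)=[7, 1, 15, 12, 0, 9, 10, 11, 4, 16, 8, 2, 5, 13, 14, 6, 3]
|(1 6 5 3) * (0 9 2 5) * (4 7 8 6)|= 10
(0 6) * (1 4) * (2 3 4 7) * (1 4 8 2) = (0 6)(1 7)(2 3 8) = [6, 7, 3, 8, 4, 5, 0, 1, 2]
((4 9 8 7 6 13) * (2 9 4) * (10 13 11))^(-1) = ((2 9 8 7 6 11 10 13))^(-1) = (2 13 10 11 6 7 8 9)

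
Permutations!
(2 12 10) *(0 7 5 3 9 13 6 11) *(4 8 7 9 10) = [9, 1, 12, 10, 8, 3, 11, 5, 7, 13, 2, 0, 4, 6] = (0 9 13 6 11)(2 12 4 8 7 5 3 10)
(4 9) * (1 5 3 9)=[0, 5, 2, 9, 1, 3, 6, 7, 8, 4]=(1 5 3 9 4)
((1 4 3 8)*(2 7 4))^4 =(1 3 7)(2 8 4)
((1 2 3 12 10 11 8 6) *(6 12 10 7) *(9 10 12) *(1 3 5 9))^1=(1 2 5 9 10 11 8)(3 12 7 6)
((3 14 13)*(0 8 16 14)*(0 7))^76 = ((0 8 16 14 13 3 7))^76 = (0 7 3 13 14 16 8)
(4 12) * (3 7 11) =(3 7 11)(4 12) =[0, 1, 2, 7, 12, 5, 6, 11, 8, 9, 10, 3, 4]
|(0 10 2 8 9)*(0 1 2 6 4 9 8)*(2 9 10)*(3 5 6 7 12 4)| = 12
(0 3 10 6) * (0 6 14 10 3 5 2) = [5, 1, 0, 3, 4, 2, 6, 7, 8, 9, 14, 11, 12, 13, 10] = (0 5 2)(10 14)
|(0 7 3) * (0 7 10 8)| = |(0 10 8)(3 7)| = 6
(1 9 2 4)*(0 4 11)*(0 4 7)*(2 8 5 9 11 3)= (0 7)(1 11 4)(2 3)(5 9 8)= [7, 11, 3, 2, 1, 9, 6, 0, 5, 8, 10, 4]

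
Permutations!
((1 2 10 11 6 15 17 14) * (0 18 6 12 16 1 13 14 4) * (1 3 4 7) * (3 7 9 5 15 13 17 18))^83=(0 4 3)(1 7 16 12 11 10 2)(5 6 17 15 13 9 18 14)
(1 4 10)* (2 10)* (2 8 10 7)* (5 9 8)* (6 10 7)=[0, 4, 6, 3, 5, 9, 10, 2, 7, 8, 1]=(1 4 5 9 8 7 2 6 10)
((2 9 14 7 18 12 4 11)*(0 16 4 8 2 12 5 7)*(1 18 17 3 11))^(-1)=((0 16 4 1 18 5 7 17 3 11 12 8 2 9 14))^(-1)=(0 14 9 2 8 12 11 3 17 7 5 18 1 4 16)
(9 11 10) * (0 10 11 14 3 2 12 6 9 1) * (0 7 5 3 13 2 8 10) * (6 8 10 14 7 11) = (1 11 6 9 7 5 3 10)(2 12 8 14 13) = [0, 11, 12, 10, 4, 3, 9, 5, 14, 7, 1, 6, 8, 2, 13]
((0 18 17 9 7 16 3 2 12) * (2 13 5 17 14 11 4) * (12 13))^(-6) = (0 17 14 7 4 3 13)(2 12 5 18 9 11 16)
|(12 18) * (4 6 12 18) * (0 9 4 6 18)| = 4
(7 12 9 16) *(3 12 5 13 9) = (3 12)(5 13 9 16 7) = [0, 1, 2, 12, 4, 13, 6, 5, 8, 16, 10, 11, 3, 9, 14, 15, 7]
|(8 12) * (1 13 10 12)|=5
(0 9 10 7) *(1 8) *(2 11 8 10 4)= (0 9 4 2 11 8 1 10 7)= [9, 10, 11, 3, 2, 5, 6, 0, 1, 4, 7, 8]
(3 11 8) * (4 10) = [0, 1, 2, 11, 10, 5, 6, 7, 3, 9, 4, 8] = (3 11 8)(4 10)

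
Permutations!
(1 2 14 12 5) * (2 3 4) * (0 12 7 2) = [12, 3, 14, 4, 0, 1, 6, 2, 8, 9, 10, 11, 5, 13, 7] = (0 12 5 1 3 4)(2 14 7)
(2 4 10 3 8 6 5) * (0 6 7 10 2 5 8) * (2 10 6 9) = (0 9 2 4 10 3)(6 8 7) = [9, 1, 4, 0, 10, 5, 8, 6, 7, 2, 3]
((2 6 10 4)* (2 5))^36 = (2 6 10 4 5)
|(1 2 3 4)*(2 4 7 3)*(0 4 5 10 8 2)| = 14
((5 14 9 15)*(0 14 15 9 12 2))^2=((0 14 12 2)(5 15))^2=(15)(0 12)(2 14)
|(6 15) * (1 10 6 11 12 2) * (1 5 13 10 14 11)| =10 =|(1 14 11 12 2 5 13 10 6 15)|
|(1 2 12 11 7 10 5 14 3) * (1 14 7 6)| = 30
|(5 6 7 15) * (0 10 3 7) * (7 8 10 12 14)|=|(0 12 14 7 15 5 6)(3 8 10)|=21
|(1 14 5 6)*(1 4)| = 5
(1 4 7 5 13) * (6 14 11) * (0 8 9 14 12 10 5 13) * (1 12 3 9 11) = (0 8 11 6 3 9 14 1 4 7 13 12 10 5) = [8, 4, 2, 9, 7, 0, 3, 13, 11, 14, 5, 6, 10, 12, 1]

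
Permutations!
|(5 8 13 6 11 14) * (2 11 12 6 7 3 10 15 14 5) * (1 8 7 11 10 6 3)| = 12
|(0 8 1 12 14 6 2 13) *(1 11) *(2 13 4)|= 8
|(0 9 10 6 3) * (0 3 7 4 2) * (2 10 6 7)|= |(0 9 6 2)(4 10 7)|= 12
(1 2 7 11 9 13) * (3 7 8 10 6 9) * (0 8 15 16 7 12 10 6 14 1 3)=[8, 2, 15, 12, 4, 5, 9, 11, 6, 13, 14, 0, 10, 3, 1, 16, 7]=(0 8 6 9 13 3 12 10 14 1 2 15 16 7 11)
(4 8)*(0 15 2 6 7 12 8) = (0 15 2 6 7 12 8 4) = [15, 1, 6, 3, 0, 5, 7, 12, 4, 9, 10, 11, 8, 13, 14, 2]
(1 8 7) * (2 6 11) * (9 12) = [0, 8, 6, 3, 4, 5, 11, 1, 7, 12, 10, 2, 9] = (1 8 7)(2 6 11)(9 12)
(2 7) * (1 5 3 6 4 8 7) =[0, 5, 1, 6, 8, 3, 4, 2, 7] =(1 5 3 6 4 8 7 2)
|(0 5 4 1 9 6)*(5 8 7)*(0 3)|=|(0 8 7 5 4 1 9 6 3)|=9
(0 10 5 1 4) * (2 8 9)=(0 10 5 1 4)(2 8 9)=[10, 4, 8, 3, 0, 1, 6, 7, 9, 2, 5]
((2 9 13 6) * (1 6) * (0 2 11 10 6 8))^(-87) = (0 13)(1 2)(8 9)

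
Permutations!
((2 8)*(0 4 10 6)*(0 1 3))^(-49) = ((0 4 10 6 1 3)(2 8))^(-49) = (0 3 1 6 10 4)(2 8)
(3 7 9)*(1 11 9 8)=[0, 11, 2, 7, 4, 5, 6, 8, 1, 3, 10, 9]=(1 11 9 3 7 8)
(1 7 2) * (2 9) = (1 7 9 2) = [0, 7, 1, 3, 4, 5, 6, 9, 8, 2]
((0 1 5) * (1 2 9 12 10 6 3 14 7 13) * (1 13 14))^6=((0 2 9 12 10 6 3 1 5)(7 14))^6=(14)(0 3 12)(1 10 2)(5 6 9)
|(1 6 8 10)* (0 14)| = |(0 14)(1 6 8 10)| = 4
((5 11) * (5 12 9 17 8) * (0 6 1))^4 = (0 6 1)(5 17 12)(8 9 11)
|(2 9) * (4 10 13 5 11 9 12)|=8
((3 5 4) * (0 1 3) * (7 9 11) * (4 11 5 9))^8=((0 1 3 9 5 11 7 4))^8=(11)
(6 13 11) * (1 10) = (1 10)(6 13 11) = [0, 10, 2, 3, 4, 5, 13, 7, 8, 9, 1, 6, 12, 11]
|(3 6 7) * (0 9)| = |(0 9)(3 6 7)| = 6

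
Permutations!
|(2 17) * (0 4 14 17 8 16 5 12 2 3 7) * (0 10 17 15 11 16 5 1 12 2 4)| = |(1 12 4 14 15 11 16)(2 8 5)(3 7 10 17)| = 84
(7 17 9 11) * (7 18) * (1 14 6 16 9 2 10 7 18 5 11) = (18)(1 14 6 16 9)(2 10 7 17)(5 11) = [0, 14, 10, 3, 4, 11, 16, 17, 8, 1, 7, 5, 12, 13, 6, 15, 9, 2, 18]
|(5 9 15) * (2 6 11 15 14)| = |(2 6 11 15 5 9 14)| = 7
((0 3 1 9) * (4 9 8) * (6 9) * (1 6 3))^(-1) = (0 9 6 3 4 8 1)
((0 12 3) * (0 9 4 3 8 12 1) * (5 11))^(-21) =((0 1)(3 9 4)(5 11)(8 12))^(-21) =(0 1)(5 11)(8 12)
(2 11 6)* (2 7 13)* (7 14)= (2 11 6 14 7 13)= [0, 1, 11, 3, 4, 5, 14, 13, 8, 9, 10, 6, 12, 2, 7]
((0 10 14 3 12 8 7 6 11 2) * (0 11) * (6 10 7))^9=(0 7 10 14 3 12 8 6)(2 11)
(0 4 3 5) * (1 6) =(0 4 3 5)(1 6) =[4, 6, 2, 5, 3, 0, 1]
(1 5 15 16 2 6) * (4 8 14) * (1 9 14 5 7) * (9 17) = (1 7)(2 6 17 9 14 4 8 5 15 16) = [0, 7, 6, 3, 8, 15, 17, 1, 5, 14, 10, 11, 12, 13, 4, 16, 2, 9]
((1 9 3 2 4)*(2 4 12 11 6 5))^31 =((1 9 3 4)(2 12 11 6 5))^31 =(1 4 3 9)(2 12 11 6 5)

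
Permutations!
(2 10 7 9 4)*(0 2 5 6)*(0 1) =(0 2 10 7 9 4 5 6 1) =[2, 0, 10, 3, 5, 6, 1, 9, 8, 4, 7]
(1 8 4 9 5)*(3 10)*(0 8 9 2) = (0 8 4 2)(1 9 5)(3 10) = [8, 9, 0, 10, 2, 1, 6, 7, 4, 5, 3]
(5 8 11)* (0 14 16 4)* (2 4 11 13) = [14, 1, 4, 3, 0, 8, 6, 7, 13, 9, 10, 5, 12, 2, 16, 15, 11] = (0 14 16 11 5 8 13 2 4)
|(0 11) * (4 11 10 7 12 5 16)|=|(0 10 7 12 5 16 4 11)|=8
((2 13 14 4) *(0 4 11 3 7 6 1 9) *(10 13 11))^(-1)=((0 4 2 11 3 7 6 1 9)(10 13 14))^(-1)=(0 9 1 6 7 3 11 2 4)(10 14 13)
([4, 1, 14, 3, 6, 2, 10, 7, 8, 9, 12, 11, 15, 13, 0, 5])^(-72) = (15)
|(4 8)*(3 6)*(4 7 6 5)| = |(3 5 4 8 7 6)| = 6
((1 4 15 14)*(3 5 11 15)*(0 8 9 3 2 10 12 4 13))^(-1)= ((0 8 9 3 5 11 15 14 1 13)(2 10 12 4))^(-1)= (0 13 1 14 15 11 5 3 9 8)(2 4 12 10)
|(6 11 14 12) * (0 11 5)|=6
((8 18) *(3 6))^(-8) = (18)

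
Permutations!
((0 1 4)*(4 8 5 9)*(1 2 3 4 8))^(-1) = ((0 2 3 4)(5 9 8))^(-1) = (0 4 3 2)(5 8 9)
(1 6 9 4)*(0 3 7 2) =(0 3 7 2)(1 6 9 4) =[3, 6, 0, 7, 1, 5, 9, 2, 8, 4]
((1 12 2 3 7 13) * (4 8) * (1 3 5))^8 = (3 13 7)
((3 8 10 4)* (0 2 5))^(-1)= (0 5 2)(3 4 10 8)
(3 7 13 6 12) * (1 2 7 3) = (1 2 7 13 6 12) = [0, 2, 7, 3, 4, 5, 12, 13, 8, 9, 10, 11, 1, 6]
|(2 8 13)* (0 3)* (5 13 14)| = |(0 3)(2 8 14 5 13)| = 10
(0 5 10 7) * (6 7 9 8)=(0 5 10 9 8 6 7)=[5, 1, 2, 3, 4, 10, 7, 0, 6, 8, 9]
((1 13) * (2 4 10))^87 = (1 13)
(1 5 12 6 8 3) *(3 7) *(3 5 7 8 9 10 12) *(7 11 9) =(1 11 9 10 12 6 7 5 3) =[0, 11, 2, 1, 4, 3, 7, 5, 8, 10, 12, 9, 6]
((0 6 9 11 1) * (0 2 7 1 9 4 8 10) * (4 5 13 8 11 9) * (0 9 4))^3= (0 13 9)(4 6 8)(5 10 11)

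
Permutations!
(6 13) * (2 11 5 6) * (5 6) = [0, 1, 11, 3, 4, 5, 13, 7, 8, 9, 10, 6, 12, 2] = (2 11 6 13)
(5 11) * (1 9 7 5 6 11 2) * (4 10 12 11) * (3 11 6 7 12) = (1 9 12 6 4 10 3 11 7 5 2) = [0, 9, 1, 11, 10, 2, 4, 5, 8, 12, 3, 7, 6]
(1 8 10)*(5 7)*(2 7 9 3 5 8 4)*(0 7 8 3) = (0 7 3 5 9)(1 4 2 8 10) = [7, 4, 8, 5, 2, 9, 6, 3, 10, 0, 1]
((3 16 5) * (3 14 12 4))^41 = (3 4 12 14 5 16)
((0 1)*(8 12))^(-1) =(0 1)(8 12)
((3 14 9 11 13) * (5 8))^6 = (3 14 9 11 13)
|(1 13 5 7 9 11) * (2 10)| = 6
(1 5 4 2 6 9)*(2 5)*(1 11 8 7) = [0, 2, 6, 3, 5, 4, 9, 1, 7, 11, 10, 8] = (1 2 6 9 11 8 7)(4 5)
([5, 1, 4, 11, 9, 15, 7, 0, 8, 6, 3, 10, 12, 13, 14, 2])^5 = [9, 1, 0, 10, 5, 6, 2, 4, 8, 15, 11, 3, 12, 13, 14, 7]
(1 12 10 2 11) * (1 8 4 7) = (1 12 10 2 11 8 4 7) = [0, 12, 11, 3, 7, 5, 6, 1, 4, 9, 2, 8, 10]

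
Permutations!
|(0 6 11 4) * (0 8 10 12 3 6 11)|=8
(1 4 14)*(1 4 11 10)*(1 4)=(1 11 10 4 14)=[0, 11, 2, 3, 14, 5, 6, 7, 8, 9, 4, 10, 12, 13, 1]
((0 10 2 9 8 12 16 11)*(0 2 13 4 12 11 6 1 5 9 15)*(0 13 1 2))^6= ((0 10 1 5 9 8 11)(2 15 13 4 12 16 6))^6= (0 11 8 9 5 1 10)(2 6 16 12 4 13 15)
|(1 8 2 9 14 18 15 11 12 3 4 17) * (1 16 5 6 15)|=|(1 8 2 9 14 18)(3 4 17 16 5 6 15 11 12)|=18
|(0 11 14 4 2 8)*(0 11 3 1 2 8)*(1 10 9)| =12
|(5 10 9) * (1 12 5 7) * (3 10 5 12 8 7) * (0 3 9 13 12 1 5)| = 9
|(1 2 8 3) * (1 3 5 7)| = 5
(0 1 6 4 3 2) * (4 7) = (0 1 6 7 4 3 2) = [1, 6, 0, 2, 3, 5, 7, 4]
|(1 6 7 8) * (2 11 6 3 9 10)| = |(1 3 9 10 2 11 6 7 8)| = 9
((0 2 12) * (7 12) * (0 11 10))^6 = ((0 2 7 12 11 10))^6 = (12)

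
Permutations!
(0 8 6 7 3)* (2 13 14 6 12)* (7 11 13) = [8, 1, 7, 0, 4, 5, 11, 3, 12, 9, 10, 13, 2, 14, 6] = (0 8 12 2 7 3)(6 11 13 14)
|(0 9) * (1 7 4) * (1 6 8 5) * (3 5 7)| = |(0 9)(1 3 5)(4 6 8 7)| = 12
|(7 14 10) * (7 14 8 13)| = |(7 8 13)(10 14)| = 6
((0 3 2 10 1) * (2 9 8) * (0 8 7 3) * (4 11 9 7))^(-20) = (4 11 9)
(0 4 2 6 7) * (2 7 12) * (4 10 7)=(0 10 7)(2 6 12)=[10, 1, 6, 3, 4, 5, 12, 0, 8, 9, 7, 11, 2]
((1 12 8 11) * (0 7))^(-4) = (12)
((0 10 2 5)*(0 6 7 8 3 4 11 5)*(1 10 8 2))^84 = ((0 8 3 4 11 5 6 7 2)(1 10))^84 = (0 4 6)(2 3 5)(7 8 11)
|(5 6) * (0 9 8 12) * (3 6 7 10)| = |(0 9 8 12)(3 6 5 7 10)| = 20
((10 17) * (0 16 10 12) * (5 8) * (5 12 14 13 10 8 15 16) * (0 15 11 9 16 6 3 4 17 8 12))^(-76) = (0 8 10 13 14 17 4 3 6 15 12 16 9 11 5) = ((0 5 11 9 16 12 15 6 3 4 17 14 13 10 8))^(-76)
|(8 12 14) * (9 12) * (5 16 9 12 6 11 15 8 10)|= 10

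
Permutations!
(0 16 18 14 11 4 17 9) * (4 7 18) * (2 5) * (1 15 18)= (0 16 4 17 9)(1 15 18 14 11 7)(2 5)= [16, 15, 5, 3, 17, 2, 6, 1, 8, 0, 10, 7, 12, 13, 11, 18, 4, 9, 14]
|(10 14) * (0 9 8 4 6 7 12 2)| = 8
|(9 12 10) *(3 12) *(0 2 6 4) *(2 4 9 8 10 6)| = |(0 4)(3 12 6 9)(8 10)| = 4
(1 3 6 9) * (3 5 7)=(1 5 7 3 6 9)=[0, 5, 2, 6, 4, 7, 9, 3, 8, 1]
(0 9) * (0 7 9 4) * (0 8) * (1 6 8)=(0 4 1 6 8)(7 9)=[4, 6, 2, 3, 1, 5, 8, 9, 0, 7]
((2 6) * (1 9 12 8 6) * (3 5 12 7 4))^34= (1 3 6 7 12)(2 4 8 9 5)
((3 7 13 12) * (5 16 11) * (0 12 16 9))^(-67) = (0 16 12 11 3 5 7 9 13)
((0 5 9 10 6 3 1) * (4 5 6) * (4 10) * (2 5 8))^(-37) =(10)(0 1 3 6)(2 4 5 8 9)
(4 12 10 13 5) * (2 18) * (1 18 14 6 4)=(1 18 2 14 6 4 12 10 13 5)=[0, 18, 14, 3, 12, 1, 4, 7, 8, 9, 13, 11, 10, 5, 6, 15, 16, 17, 2]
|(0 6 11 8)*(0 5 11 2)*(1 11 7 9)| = 6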